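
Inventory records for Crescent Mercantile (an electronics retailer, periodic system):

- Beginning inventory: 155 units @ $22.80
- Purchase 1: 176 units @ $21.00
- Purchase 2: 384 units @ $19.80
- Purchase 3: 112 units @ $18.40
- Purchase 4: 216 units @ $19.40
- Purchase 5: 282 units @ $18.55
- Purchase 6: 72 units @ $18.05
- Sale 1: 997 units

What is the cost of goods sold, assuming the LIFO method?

Sale 1 (997) [LIFO — newest first]: 72 @ $18.05 + 282 @ $18.55 + 216 @ $19.40 + 112 @ $18.40 + 315 @ $19.80 = $19,018.90
Ending inventory: 155 @ $22.80 + 176 @ $21.00 + 69 @ $19.80 = $8,596.20

COGS = $19,018.90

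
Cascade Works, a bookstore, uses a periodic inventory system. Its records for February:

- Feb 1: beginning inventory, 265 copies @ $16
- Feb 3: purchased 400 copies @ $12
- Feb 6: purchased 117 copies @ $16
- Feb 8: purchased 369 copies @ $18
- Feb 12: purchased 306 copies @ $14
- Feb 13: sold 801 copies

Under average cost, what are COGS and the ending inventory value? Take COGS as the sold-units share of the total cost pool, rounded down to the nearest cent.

Feb 13, sell 801: 801/1457 × $21,838.00 → $12,005.65
Ending inventory (cost pool remaining) = $9,832.35

COGS = $12,005.65; ending inventory = $9,832.35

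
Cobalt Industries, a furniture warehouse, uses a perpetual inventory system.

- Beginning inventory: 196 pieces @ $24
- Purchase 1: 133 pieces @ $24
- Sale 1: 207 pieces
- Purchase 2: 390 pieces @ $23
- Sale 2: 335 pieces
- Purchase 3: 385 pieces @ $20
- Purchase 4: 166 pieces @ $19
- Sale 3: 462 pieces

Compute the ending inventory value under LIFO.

Ending inventory = $5,973

Sale 1 (207) [LIFO — newest first]: 133 @ $24 + 74 @ $24 = $4,968
Sale 2 (335) [LIFO — newest first]: 335 @ $23 = $7,705
Sale 3 (462) [LIFO — newest first]: 166 @ $19 + 296 @ $20 = $9,074
Total COGS = $4,968 + $7,705 + $9,074 = $21,747
Ending inventory: 122 @ $24 + 55 @ $23 + 89 @ $20 = $5,973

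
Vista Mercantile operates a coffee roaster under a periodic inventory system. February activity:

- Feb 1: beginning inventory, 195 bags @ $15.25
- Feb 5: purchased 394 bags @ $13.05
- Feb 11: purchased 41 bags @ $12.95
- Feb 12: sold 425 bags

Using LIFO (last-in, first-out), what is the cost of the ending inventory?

Feb 12, 425 sold [LIFO — newest first]: 41 @ $12.95 + 384 @ $13.05 = $5,542.15
Ending inventory: 195 @ $15.25 + 10 @ $13.05 = $3,104.25
Check: goods available $8,646.40 = COGS $5,542.15 + ending $3,104.25

Ending inventory = $3,104.25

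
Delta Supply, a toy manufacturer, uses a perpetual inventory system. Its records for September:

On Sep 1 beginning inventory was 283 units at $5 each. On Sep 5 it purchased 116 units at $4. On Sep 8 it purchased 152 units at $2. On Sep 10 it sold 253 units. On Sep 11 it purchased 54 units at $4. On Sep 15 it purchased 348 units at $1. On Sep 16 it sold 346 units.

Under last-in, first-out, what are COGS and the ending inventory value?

COGS = $1,054; ending inventory = $1,693

Sep 10, 253 sold [LIFO — newest first]: 152 @ $2 + 101 @ $4 = $708
Sep 16, 346 sold [LIFO — newest first]: 346 @ $1 = $346
Total COGS = $708 + $346 = $1,054
Ending inventory: 283 @ $5 + 15 @ $4 + 54 @ $4 + 2 @ $1 = $1,693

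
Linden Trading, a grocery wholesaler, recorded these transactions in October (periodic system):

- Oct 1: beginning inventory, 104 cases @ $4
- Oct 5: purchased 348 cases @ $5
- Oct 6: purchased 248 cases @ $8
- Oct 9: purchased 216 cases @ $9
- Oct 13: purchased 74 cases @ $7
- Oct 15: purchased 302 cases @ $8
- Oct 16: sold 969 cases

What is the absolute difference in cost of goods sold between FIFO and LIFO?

$1,052

FIFO COGS: 104 @ $4 + 348 @ $5 + 248 @ $8 + 216 @ $9 + 53 @ $7 = $6,455
LIFO COGS: 302 @ $8 + 74 @ $7 + 216 @ $9 + 248 @ $8 + 129 @ $5 = $7,507
Difference = |$6,455 − $7,507| = $1,052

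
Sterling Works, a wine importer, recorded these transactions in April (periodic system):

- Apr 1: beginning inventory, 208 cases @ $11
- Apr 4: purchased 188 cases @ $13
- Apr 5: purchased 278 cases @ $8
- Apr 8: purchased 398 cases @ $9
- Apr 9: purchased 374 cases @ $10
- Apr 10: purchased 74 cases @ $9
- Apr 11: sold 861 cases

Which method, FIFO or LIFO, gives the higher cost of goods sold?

FIFO COGS: 208 @ $11 + 188 @ $13 + 278 @ $8 + 187 @ $9 = $8,639
LIFO COGS: 74 @ $9 + 374 @ $10 + 398 @ $9 + 15 @ $8 = $8,108

FIFO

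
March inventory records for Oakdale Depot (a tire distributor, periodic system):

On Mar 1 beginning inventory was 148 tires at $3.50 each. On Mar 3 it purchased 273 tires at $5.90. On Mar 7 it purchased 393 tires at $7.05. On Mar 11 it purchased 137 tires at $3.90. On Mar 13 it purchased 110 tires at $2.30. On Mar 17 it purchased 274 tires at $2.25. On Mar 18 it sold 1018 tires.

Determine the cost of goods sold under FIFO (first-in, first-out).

Mar 18, 1018 sold [FIFO — oldest first]: 148 @ $3.50 + 273 @ $5.90 + 393 @ $7.05 + 137 @ $3.90 + 67 @ $2.30 = $5,587.75
Ending inventory: 43 @ $2.30 + 274 @ $2.25 = $715.40
Check: goods available $6,303.15 = COGS $5,587.75 + ending $715.40

COGS = $5,587.75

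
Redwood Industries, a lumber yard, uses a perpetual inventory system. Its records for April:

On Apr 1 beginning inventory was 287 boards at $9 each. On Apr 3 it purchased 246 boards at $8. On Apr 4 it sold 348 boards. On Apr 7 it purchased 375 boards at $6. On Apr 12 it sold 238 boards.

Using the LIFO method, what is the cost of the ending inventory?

Ending inventory = $2,487

Apr 4, 348 sold [LIFO — newest first]: 246 @ $8 + 102 @ $9 = $2,886
Apr 12, 238 sold [LIFO — newest first]: 238 @ $6 = $1,428
Total COGS = $2,886 + $1,428 = $4,314
Ending inventory: 185 @ $9 + 137 @ $6 = $2,487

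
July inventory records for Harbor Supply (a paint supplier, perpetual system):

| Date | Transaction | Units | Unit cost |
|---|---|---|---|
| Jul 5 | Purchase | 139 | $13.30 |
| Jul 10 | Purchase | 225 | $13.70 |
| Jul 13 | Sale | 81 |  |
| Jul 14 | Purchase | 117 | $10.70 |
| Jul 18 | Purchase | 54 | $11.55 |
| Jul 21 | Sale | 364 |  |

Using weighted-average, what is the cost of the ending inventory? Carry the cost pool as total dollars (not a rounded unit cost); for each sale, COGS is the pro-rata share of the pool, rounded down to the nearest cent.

After Jul 5: 139 on hand, pool $1,848.70 (≈ $13.3000 each)
After Jul 10: 364 on hand, pool $4,931.20 (≈ $13.5473 each)
Jul 13, sell 81: 81/364 × $4,931.20 → $1,097.32
After Jul 14: 400 on hand, pool $5,085.78 (≈ $12.7144 each)
After Jul 18: 454 on hand, pool $5,709.48 (≈ $12.5759 each)
Jul 21, sell 364: 364/454 × $5,709.48 → $4,577.64
Total COGS = $1,097.32 + $4,577.64 = $5,674.96
Ending inventory (cost pool remaining) = $1,131.84
Check: goods available $6,806.80 = COGS $5,674.96 + ending $1,131.84

Ending inventory = $1,131.84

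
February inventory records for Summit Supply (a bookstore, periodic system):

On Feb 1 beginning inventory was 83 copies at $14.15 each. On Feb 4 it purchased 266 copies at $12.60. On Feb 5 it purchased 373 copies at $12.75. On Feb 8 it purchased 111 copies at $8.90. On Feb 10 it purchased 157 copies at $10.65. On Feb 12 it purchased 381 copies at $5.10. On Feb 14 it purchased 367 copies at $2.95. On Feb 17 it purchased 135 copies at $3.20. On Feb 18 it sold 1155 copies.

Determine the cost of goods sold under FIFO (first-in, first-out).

COGS = $12,783.25

Feb 18, 1155 sold [FIFO — oldest first]: 83 @ $14.15 + 266 @ $12.60 + 373 @ $12.75 + 111 @ $8.90 + 157 @ $10.65 + 165 @ $5.10 = $12,783.25
Ending inventory: 216 @ $5.10 + 367 @ $2.95 + 135 @ $3.20 = $2,616.25
Check: goods available $15,399.50 = COGS $12,783.25 + ending $2,616.25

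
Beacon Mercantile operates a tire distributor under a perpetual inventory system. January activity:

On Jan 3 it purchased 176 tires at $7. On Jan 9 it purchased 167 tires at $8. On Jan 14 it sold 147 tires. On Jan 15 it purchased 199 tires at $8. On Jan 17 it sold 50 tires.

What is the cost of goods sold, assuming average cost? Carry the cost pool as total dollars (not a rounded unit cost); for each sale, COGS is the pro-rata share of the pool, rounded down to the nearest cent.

COGS = $1,487.83

After Jan 3: 176 on hand, pool $1,232.00 (≈ $7.0000 each)
After Jan 9: 343 on hand, pool $2,568.00 (≈ $7.4869 each)
Jan 14, sell 147: 147/343 × $2,568.00 → $1,100.57
After Jan 15: 395 on hand, pool $3,059.43 (≈ $7.7454 each)
Jan 17, sell 50: 50/395 × $3,059.43 → $387.26
Total COGS = $1,100.57 + $387.26 = $1,487.83
Ending inventory (cost pool remaining) = $2,672.17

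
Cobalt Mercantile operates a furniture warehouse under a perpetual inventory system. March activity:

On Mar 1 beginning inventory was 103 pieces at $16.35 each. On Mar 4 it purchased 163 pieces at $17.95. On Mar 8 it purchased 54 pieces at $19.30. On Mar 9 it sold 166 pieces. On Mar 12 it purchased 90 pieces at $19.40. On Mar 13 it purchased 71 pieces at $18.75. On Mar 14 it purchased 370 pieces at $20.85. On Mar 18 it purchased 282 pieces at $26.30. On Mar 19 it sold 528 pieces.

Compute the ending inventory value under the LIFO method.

Mar 9, 166 sold [LIFO — newest first]: 54 @ $19.30 + 112 @ $17.95 = $3,052.60
Mar 19, 528 sold [LIFO — newest first]: 282 @ $26.30 + 246 @ $20.85 = $12,545.70
Total COGS = $3,052.60 + $12,545.70 = $15,598.30
Ending inventory: 103 @ $16.35 + 51 @ $17.95 + 90 @ $19.40 + 71 @ $18.75 + 124 @ $20.85 = $8,262.15

Ending inventory = $8,262.15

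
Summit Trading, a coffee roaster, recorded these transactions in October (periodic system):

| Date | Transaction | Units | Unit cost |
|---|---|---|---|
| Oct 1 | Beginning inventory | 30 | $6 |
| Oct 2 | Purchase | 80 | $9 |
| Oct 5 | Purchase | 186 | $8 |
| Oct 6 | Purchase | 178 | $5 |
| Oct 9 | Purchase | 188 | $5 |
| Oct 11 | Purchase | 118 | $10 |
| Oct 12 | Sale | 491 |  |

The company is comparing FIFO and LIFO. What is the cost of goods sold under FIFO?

COGS = $3,363

FIFO COGS: 30 @ $6 + 80 @ $9 + 186 @ $8 + 178 @ $5 + 17 @ $5 = $3,363
LIFO COGS: 118 @ $10 + 188 @ $5 + 178 @ $5 + 7 @ $8 = $3,066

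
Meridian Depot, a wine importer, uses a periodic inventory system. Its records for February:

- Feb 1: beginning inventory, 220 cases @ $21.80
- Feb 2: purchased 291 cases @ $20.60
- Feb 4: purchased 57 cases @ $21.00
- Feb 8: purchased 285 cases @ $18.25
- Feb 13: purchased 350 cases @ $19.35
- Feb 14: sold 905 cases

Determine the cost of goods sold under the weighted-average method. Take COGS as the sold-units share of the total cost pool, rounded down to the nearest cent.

COGS = $18,025.78

Feb 14, sell 905: 905/1203 × $23,961.35 → $18,025.78
Ending inventory (cost pool remaining) = $5,935.57
Check: goods available $23,961.35 = COGS $18,025.78 + ending $5,935.57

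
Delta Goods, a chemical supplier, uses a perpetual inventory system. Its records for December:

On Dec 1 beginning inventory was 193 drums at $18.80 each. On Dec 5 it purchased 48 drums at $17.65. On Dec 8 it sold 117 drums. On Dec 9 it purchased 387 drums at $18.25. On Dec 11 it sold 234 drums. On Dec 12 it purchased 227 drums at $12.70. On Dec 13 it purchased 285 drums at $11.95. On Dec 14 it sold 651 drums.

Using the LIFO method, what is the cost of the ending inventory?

Ending inventory = $2,586.70

Dec 8, 117 sold [LIFO — newest first]: 48 @ $17.65 + 69 @ $18.80 = $2,144.40
Dec 11, 234 sold [LIFO — newest first]: 234 @ $18.25 = $4,270.50
Dec 14, 651 sold [LIFO — newest first]: 285 @ $11.95 + 227 @ $12.70 + 139 @ $18.25 = $8,825.40
Total COGS = $2,144.40 + $4,270.50 + $8,825.40 = $15,240.30
Ending inventory: 124 @ $18.80 + 14 @ $18.25 = $2,586.70
Check: goods available $17,827.00 = COGS $15,240.30 + ending $2,586.70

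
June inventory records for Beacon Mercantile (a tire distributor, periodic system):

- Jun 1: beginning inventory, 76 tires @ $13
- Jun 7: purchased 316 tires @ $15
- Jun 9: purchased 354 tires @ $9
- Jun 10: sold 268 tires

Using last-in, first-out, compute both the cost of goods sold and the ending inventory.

Jun 10, 268 sold [LIFO — newest first]: 268 @ $9 = $2,412
Ending inventory: 76 @ $13 + 316 @ $15 + 86 @ $9 = $6,502
Check: goods available $8,914 = COGS $2,412 + ending $6,502

COGS = $2,412; ending inventory = $6,502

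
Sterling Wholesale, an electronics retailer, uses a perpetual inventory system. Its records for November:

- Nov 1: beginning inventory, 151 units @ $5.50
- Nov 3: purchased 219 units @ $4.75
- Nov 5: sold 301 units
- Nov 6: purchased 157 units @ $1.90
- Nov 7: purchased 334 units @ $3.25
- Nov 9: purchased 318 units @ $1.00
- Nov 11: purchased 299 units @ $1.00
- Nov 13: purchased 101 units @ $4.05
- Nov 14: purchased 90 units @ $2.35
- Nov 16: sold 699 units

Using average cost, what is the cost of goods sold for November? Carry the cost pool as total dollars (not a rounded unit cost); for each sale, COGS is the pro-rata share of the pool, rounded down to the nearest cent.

After Nov 1: 151 on hand, pool $830.50 (≈ $5.5000 each)
After Nov 3: 370 on hand, pool $1,870.75 (≈ $5.0561 each)
Nov 5, sell 301: 301/370 × $1,870.75 → $1,521.88
After Nov 6: 226 on hand, pool $647.17 (≈ $2.8636 each)
After Nov 7: 560 on hand, pool $1,732.67 (≈ $3.0941 each)
After Nov 9: 878 on hand, pool $2,050.67 (≈ $2.3356 each)
After Nov 11: 1177 on hand, pool $2,349.67 (≈ $1.9963 each)
After Nov 13: 1278 on hand, pool $2,758.72 (≈ $2.1586 each)
After Nov 14: 1368 on hand, pool $2,970.22 (≈ $2.1712 each)
Nov 16, sell 699: 699/1368 × $2,970.22 → $1,517.67
Total COGS = $1,521.88 + $1,517.67 = $3,039.55
Ending inventory (cost pool remaining) = $1,452.55
Check: goods available $4,492.10 = COGS $3,039.55 + ending $1,452.55

COGS = $3,039.55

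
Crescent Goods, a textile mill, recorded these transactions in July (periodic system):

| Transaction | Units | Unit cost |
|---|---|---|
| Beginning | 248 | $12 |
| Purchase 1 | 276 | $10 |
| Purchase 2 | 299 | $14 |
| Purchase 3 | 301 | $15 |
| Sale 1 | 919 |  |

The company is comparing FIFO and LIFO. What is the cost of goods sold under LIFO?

COGS = $11,977

FIFO COGS: 248 @ $12 + 276 @ $10 + 299 @ $14 + 96 @ $15 = $11,362
LIFO COGS: 301 @ $15 + 299 @ $14 + 276 @ $10 + 43 @ $12 = $11,977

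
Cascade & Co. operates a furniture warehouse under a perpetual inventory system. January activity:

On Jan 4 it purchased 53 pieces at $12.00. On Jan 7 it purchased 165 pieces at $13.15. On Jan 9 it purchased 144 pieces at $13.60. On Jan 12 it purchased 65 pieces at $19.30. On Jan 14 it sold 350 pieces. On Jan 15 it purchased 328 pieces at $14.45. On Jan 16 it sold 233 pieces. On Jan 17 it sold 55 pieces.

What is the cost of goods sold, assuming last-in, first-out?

Jan 14, 350 sold [LIFO — newest first]: 65 @ $19.30 + 144 @ $13.60 + 141 @ $13.15 = $5,067.05
Jan 16, 233 sold [LIFO — newest first]: 233 @ $14.45 = $3,366.85
Jan 17, 55 sold [LIFO — newest first]: 55 @ $14.45 = $794.75
Total COGS = $5,067.05 + $3,366.85 + $794.75 = $9,228.65
Ending inventory: 53 @ $12.00 + 24 @ $13.15 + 40 @ $14.45 = $1,529.60
Check: goods available $10,758.25 = COGS $9,228.65 + ending $1,529.60

COGS = $9,228.65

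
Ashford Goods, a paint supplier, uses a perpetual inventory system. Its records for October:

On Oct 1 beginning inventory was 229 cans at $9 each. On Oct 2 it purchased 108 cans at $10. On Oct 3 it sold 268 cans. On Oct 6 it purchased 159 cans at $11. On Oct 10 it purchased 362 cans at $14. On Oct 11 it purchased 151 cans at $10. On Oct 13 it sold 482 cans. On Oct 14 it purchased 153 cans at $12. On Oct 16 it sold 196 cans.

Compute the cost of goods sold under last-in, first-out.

COGS = $11,066

Oct 3, 268 sold [LIFO — newest first]: 108 @ $10 + 160 @ $9 = $2,520
Oct 13, 482 sold [LIFO — newest first]: 151 @ $10 + 331 @ $14 = $6,144
Oct 16, 196 sold [LIFO — newest first]: 153 @ $12 + 31 @ $14 + 12 @ $11 = $2,402
Total COGS = $2,520 + $6,144 + $2,402 = $11,066
Ending inventory: 69 @ $9 + 147 @ $11 = $2,238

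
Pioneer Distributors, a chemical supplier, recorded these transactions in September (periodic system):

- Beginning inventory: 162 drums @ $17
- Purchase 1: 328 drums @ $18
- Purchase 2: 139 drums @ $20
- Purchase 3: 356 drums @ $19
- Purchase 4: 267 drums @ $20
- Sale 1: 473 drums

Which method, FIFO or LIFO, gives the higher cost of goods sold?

FIFO COGS: 162 @ $17 + 311 @ $18 = $8,352
LIFO COGS: 267 @ $20 + 206 @ $19 = $9,254

LIFO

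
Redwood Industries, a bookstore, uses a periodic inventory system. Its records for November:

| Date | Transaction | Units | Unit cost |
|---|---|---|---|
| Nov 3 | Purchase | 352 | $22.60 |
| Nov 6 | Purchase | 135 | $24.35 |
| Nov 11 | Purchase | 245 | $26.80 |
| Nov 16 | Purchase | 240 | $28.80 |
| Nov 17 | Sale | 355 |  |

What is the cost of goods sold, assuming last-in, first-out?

Nov 17, 355 sold [LIFO — newest first]: 240 @ $28.80 + 115 @ $26.80 = $9,994.00
Ending inventory: 352 @ $22.60 + 135 @ $24.35 + 130 @ $26.80 = $14,726.45

COGS = $9,994.00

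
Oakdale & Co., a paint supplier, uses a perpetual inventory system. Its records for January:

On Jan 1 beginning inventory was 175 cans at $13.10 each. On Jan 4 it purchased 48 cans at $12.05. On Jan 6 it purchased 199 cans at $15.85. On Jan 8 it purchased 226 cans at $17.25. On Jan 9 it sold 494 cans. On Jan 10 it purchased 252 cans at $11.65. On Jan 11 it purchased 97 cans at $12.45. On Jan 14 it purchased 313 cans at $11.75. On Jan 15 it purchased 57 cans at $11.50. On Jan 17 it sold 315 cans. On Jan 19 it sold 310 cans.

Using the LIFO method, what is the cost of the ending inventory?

Jan 9, 494 sold [LIFO — newest first]: 226 @ $17.25 + 199 @ $15.85 + 48 @ $12.05 + 21 @ $13.10 = $7,906.15
Jan 17, 315 sold [LIFO — newest first]: 57 @ $11.50 + 258 @ $11.75 = $3,687.00
Jan 19, 310 sold [LIFO — newest first]: 55 @ $11.75 + 97 @ $12.45 + 158 @ $11.65 = $3,694.60
Total COGS = $7,906.15 + $3,687.00 + $3,694.60 = $15,287.75
Ending inventory: 154 @ $13.10 + 94 @ $11.65 = $3,112.50

Ending inventory = $3,112.50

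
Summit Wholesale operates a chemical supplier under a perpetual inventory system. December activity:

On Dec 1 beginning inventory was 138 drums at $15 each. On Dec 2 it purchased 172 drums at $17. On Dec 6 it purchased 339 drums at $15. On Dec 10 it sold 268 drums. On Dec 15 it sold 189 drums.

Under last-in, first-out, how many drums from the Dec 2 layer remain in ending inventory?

54

Dec 10, 268 sold [LIFO — newest first]: 268 @ $15 = $4,020
Dec 15, 189 sold [LIFO — newest first]: 71 @ $15 + 118 @ $17 = $3,071
Total COGS = $4,020 + $3,071 = $7,091
Ending inventory: 138 @ $15 + 54 @ $17 = $2,988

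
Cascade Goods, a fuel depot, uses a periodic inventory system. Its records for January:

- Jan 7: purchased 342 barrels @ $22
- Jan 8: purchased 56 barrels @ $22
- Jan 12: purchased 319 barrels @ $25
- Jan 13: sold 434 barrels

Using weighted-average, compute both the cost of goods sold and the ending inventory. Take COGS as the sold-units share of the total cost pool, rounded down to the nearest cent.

Jan 13, sell 434: 434/717 × $16,731.00 → $10,127.27
Ending inventory (cost pool remaining) = $6,603.73
Check: goods available $16,731.00 = COGS $10,127.27 + ending $6,603.73

COGS = $10,127.27; ending inventory = $6,603.73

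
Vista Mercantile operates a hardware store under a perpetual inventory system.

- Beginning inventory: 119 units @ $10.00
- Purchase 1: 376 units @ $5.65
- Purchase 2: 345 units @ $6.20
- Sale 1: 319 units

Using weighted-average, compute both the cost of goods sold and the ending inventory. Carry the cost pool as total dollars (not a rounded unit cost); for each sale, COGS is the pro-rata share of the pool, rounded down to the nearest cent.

After Beginning: 119 on hand, pool $1,190.00 (≈ $10.0000 each)
After Purchase 1: 495 on hand, pool $3,314.40 (≈ $6.6958 each)
After Purchase 2: 840 on hand, pool $5,453.40 (≈ $6.4921 each)
Sale 1, sell 319: 319/840 × $5,453.40 → $2,070.99
Ending inventory (cost pool remaining) = $3,382.41

COGS = $2,070.99; ending inventory = $3,382.41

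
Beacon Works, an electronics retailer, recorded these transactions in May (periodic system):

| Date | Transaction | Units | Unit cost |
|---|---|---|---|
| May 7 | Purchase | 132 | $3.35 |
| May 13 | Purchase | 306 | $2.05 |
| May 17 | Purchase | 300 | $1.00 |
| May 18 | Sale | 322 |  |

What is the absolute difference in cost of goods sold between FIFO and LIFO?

FIFO COGS: 132 @ $3.35 + 190 @ $2.05 = $831.70
LIFO COGS: 300 @ $1.00 + 22 @ $2.05 = $345.10
Difference = |$831.70 − $345.10| = $486.60

$486.60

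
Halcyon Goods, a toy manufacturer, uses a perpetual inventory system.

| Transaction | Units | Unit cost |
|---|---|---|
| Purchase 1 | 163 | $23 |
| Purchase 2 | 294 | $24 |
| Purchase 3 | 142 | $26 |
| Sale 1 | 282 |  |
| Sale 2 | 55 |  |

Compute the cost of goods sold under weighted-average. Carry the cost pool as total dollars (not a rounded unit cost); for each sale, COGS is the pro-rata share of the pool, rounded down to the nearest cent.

After Purchase 1: 163 on hand, pool $3,749.00 (≈ $23.0000 each)
After Purchase 2: 457 on hand, pool $10,805.00 (≈ $23.6433 each)
After Purchase 3: 599 on hand, pool $14,497.00 (≈ $24.2020 each)
Sale 1, sell 282: 282/599 × $14,497.00 → $6,824.96
Sale 2, sell 55: 55/317 × $7,672.04 → $1,331.11
Total COGS = $6,824.96 + $1,331.11 = $8,156.07
Ending inventory (cost pool remaining) = $6,340.93
Check: goods available $14,497.00 = COGS $8,156.07 + ending $6,340.93

COGS = $8,156.07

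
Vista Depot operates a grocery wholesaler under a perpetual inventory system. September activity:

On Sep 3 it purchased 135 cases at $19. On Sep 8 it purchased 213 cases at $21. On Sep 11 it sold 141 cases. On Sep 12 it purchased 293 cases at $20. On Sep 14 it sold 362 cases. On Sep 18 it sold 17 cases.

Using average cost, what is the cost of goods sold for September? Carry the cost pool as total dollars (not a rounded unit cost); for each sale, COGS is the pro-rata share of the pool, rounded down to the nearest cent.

After Sep 3: 135 on hand, pool $2,565.00 (≈ $19.0000 each)
After Sep 8: 348 on hand, pool $7,038.00 (≈ $20.2241 each)
Sep 11, sell 141: 141/348 × $7,038.00 → $2,851.60
After Sep 12: 500 on hand, pool $10,046.40 (≈ $20.0928 each)
Sep 14, sell 362: 362/500 × $10,046.40 → $7,273.59
Sep 18, sell 17: 17/138 × $2,772.81 → $341.57
Total COGS = $2,851.60 + $7,273.59 + $341.57 = $10,466.76
Ending inventory (cost pool remaining) = $2,431.24

COGS = $10,466.76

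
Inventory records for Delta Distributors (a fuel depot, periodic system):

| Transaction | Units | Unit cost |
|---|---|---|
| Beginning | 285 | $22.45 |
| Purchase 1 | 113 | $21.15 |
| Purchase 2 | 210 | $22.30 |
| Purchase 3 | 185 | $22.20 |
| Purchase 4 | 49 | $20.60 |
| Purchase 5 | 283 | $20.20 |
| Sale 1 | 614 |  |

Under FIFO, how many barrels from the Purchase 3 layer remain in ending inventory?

Sale 1 (614) [FIFO — oldest first]: 285 @ $22.45 + 113 @ $21.15 + 210 @ $22.30 + 6 @ $22.20 = $13,604.40
Ending inventory: 179 @ $22.20 + 49 @ $20.60 + 283 @ $20.20 = $10,699.80

179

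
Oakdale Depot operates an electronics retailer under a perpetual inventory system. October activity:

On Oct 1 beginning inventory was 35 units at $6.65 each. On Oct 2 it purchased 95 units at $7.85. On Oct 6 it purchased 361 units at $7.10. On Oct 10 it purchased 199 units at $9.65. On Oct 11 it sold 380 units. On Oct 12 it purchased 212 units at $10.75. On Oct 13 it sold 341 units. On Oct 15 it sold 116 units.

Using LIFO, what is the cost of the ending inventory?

Ending inventory = $468.25

Oct 11, 380 sold [LIFO — newest first]: 199 @ $9.65 + 181 @ $7.10 = $3,205.45
Oct 13, 341 sold [LIFO — newest first]: 212 @ $10.75 + 129 @ $7.10 = $3,194.90
Oct 15, 116 sold [LIFO — newest first]: 51 @ $7.10 + 65 @ $7.85 = $872.35
Total COGS = $3,205.45 + $3,194.90 + $872.35 = $7,272.70
Ending inventory: 35 @ $6.65 + 30 @ $7.85 = $468.25
Check: goods available $7,740.95 = COGS $7,272.70 + ending $468.25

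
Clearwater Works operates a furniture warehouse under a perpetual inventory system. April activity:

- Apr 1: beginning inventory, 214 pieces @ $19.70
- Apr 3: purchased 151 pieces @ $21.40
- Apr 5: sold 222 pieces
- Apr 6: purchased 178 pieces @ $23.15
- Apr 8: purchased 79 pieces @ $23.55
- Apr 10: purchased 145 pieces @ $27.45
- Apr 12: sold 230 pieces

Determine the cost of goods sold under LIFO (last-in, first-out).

COGS = $10,609.70

Apr 5, 222 sold [LIFO — newest first]: 151 @ $21.40 + 71 @ $19.70 = $4,630.10
Apr 12, 230 sold [LIFO — newest first]: 145 @ $27.45 + 79 @ $23.55 + 6 @ $23.15 = $5,979.60
Total COGS = $4,630.10 + $5,979.60 = $10,609.70
Ending inventory: 143 @ $19.70 + 172 @ $23.15 = $6,798.90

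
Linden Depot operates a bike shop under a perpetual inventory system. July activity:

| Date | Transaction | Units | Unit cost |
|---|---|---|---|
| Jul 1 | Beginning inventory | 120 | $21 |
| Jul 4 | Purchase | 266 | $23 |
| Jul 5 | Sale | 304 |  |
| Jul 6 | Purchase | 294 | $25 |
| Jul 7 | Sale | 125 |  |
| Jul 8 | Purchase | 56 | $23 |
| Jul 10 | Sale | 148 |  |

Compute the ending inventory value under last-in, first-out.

Ending inventory = $3,647

Jul 5, 304 sold [LIFO — newest first]: 266 @ $23 + 38 @ $21 = $6,916
Jul 7, 125 sold [LIFO — newest first]: 125 @ $25 = $3,125
Jul 10, 148 sold [LIFO — newest first]: 56 @ $23 + 92 @ $25 = $3,588
Total COGS = $6,916 + $3,125 + $3,588 = $13,629
Ending inventory: 82 @ $21 + 77 @ $25 = $3,647
Check: goods available $17,276 = COGS $13,629 + ending $3,647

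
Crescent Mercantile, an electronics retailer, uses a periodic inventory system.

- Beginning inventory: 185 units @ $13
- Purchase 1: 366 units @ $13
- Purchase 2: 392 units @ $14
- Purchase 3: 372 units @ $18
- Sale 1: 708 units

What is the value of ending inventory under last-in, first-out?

Ending inventory = $7,947

Sale 1 (708) [LIFO — newest first]: 372 @ $18 + 336 @ $14 = $11,400
Ending inventory: 185 @ $13 + 366 @ $13 + 56 @ $14 = $7,947
Check: goods available $19,347 = COGS $11,400 + ending $7,947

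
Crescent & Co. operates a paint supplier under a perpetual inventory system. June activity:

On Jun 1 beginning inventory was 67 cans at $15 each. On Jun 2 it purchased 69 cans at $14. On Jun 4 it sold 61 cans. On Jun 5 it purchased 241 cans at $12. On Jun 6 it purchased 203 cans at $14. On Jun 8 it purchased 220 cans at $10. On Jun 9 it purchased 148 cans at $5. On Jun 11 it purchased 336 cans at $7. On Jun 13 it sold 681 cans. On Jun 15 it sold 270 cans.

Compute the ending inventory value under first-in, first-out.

Ending inventory = $1,904

Jun 4, 61 sold [FIFO — oldest first]: 61 @ $15 = $915
Jun 13, 681 sold [FIFO — oldest first]: 6 @ $15 + 69 @ $14 + 241 @ $12 + 203 @ $14 + 162 @ $10 = $8,410
Jun 15, 270 sold [FIFO — oldest first]: 58 @ $10 + 148 @ $5 + 64 @ $7 = $1,768
Total COGS = $915 + $8,410 + $1,768 = $11,093
Ending inventory: 272 @ $7 = $1,904
Check: goods available $12,997 = COGS $11,093 + ending $1,904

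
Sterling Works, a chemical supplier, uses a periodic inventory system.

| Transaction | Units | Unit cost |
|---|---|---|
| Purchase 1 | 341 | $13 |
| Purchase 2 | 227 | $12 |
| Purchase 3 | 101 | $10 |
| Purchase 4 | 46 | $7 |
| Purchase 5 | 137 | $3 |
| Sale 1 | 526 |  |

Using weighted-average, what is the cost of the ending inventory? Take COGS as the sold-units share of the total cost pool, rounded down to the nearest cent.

Sale 1, sell 526: 526/852 × $8,900.00 → $5,494.60
Ending inventory (cost pool remaining) = $3,405.40
Check: goods available $8,900.00 = COGS $5,494.60 + ending $3,405.40

Ending inventory = $3,405.40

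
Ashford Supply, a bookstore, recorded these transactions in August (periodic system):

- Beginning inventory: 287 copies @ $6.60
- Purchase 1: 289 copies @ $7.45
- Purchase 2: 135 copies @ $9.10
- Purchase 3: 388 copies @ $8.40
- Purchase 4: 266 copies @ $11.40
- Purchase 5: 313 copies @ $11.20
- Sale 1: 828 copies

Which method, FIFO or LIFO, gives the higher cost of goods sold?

LIFO

FIFO COGS: 287 @ $6.60 + 289 @ $7.45 + 135 @ $9.10 + 117 @ $8.40 = $6,258.55
LIFO COGS: 313 @ $11.20 + 266 @ $11.40 + 249 @ $8.40 = $8,629.60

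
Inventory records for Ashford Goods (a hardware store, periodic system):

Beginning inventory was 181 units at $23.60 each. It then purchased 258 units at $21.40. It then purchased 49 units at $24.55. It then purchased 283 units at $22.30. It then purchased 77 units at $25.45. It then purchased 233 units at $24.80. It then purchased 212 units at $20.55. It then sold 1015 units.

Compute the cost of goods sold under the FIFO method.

Sale 1 (1015) [FIFO — oldest first]: 181 @ $23.60 + 258 @ $21.40 + 49 @ $24.55 + 283 @ $22.30 + 77 @ $25.45 + 167 @ $24.80 = $23,407.90
Ending inventory: 66 @ $24.80 + 212 @ $20.55 = $5,993.40

COGS = $23,407.90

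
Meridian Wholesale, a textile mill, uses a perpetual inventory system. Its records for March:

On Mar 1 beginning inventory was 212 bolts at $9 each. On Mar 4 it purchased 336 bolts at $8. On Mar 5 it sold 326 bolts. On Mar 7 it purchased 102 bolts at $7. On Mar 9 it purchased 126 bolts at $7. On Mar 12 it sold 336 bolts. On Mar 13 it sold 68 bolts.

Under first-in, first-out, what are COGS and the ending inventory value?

Mar 5, 326 sold [FIFO — oldest first]: 212 @ $9 + 114 @ $8 = $2,820
Mar 12, 336 sold [FIFO — oldest first]: 222 @ $8 + 102 @ $7 + 12 @ $7 = $2,574
Mar 13, 68 sold [FIFO — oldest first]: 68 @ $7 = $476
Total COGS = $2,820 + $2,574 + $476 = $5,870
Ending inventory: 46 @ $7 = $322

COGS = $5,870; ending inventory = $322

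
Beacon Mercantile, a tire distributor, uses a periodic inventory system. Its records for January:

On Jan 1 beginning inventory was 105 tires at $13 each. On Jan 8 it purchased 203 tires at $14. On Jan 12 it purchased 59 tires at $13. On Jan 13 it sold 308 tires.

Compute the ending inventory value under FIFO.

Ending inventory = $767

Jan 13, 308 sold [FIFO — oldest first]: 105 @ $13 + 203 @ $14 = $4,207
Ending inventory: 59 @ $13 = $767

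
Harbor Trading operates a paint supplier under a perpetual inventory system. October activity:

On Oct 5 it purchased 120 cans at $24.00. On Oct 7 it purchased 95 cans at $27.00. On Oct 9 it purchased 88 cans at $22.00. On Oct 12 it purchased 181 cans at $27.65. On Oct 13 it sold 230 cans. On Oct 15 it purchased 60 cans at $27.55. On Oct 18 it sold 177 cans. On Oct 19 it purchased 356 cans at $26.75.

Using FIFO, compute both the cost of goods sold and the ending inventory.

COGS = $10,256.60; ending inventory = $13,305.05

Oct 13, 230 sold [FIFO — oldest first]: 120 @ $24.00 + 95 @ $27.00 + 15 @ $22.00 = $5,775.00
Oct 18, 177 sold [FIFO — oldest first]: 73 @ $22.00 + 104 @ $27.65 = $4,481.60
Total COGS = $5,775.00 + $4,481.60 = $10,256.60
Ending inventory: 77 @ $27.65 + 60 @ $27.55 + 356 @ $26.75 = $13,305.05
Check: goods available $23,561.65 = COGS $10,256.60 + ending $13,305.05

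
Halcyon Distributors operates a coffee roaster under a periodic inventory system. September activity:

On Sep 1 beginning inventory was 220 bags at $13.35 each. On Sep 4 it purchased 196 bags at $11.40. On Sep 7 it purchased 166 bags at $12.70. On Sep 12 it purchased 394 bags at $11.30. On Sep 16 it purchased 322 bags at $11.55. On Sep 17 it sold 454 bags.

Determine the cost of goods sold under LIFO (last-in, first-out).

Sep 17, 454 sold [LIFO — newest first]: 322 @ $11.55 + 132 @ $11.30 = $5,210.70
Ending inventory: 220 @ $13.35 + 196 @ $11.40 + 166 @ $12.70 + 262 @ $11.30 = $10,240.20
Check: goods available $15,450.90 = COGS $5,210.70 + ending $10,240.20

COGS = $5,210.70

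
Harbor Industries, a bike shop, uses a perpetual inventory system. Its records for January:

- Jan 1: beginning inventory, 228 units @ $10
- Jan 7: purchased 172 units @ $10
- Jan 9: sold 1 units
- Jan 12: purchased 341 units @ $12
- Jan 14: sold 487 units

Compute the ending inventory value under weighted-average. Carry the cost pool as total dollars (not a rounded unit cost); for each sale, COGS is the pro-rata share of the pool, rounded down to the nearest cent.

After Jan 1: 228 on hand, pool $2,280.00 (≈ $10.0000 each)
After Jan 7: 400 on hand, pool $4,000.00 (≈ $10.0000 each)
Jan 9, sell 1: 1/400 × $4,000.00 → $10.00
After Jan 12: 740 on hand, pool $8,082.00 (≈ $10.9216 each)
Jan 14, sell 487: 487/740 × $8,082.00 → $5,318.82
Total COGS = $10.00 + $5,318.82 = $5,328.82
Ending inventory (cost pool remaining) = $2,763.18
Check: goods available $8,092.00 = COGS $5,328.82 + ending $2,763.18

Ending inventory = $2,763.18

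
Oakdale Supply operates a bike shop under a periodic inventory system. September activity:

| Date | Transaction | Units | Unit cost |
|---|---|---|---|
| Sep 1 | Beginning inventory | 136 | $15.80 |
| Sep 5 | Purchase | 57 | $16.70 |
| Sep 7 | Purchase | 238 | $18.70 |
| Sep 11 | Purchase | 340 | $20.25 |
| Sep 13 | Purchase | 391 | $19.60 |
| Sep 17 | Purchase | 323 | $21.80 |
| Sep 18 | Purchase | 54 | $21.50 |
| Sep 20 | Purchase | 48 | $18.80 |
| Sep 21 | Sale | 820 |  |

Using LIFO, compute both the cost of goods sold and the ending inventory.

Sep 21, 820 sold [LIFO — newest first]: 48 @ $18.80 + 54 @ $21.50 + 323 @ $21.80 + 391 @ $19.60 + 4 @ $20.25 = $16,849.40
Ending inventory: 136 @ $15.80 + 57 @ $16.70 + 238 @ $18.70 + 336 @ $20.25 = $14,355.30
Check: goods available $31,204.70 = COGS $16,849.40 + ending $14,355.30

COGS = $16,849.40; ending inventory = $14,355.30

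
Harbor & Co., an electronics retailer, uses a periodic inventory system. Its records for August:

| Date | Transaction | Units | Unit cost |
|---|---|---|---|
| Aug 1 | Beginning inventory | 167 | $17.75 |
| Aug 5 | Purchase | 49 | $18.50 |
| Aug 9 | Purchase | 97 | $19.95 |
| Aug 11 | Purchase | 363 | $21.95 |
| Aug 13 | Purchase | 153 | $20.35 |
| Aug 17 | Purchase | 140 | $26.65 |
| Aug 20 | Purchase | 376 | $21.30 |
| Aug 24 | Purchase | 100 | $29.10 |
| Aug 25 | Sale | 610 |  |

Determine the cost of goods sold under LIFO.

COGS = $14,489.90

Aug 25, 610 sold [LIFO — newest first]: 100 @ $29.10 + 376 @ $21.30 + 134 @ $26.65 = $14,489.90
Ending inventory: 167 @ $17.75 + 49 @ $18.50 + 97 @ $19.95 + 363 @ $21.95 + 153 @ $20.35 + 6 @ $26.65 = $17,047.20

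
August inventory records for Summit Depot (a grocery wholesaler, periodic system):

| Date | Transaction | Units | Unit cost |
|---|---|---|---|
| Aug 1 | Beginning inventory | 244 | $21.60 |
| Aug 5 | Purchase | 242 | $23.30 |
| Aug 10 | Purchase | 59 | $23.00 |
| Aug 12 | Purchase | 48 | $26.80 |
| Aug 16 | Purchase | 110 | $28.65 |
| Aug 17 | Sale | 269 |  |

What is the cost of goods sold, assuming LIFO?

Aug 17, 269 sold [LIFO — newest first]: 110 @ $28.65 + 48 @ $26.80 + 59 @ $23.00 + 52 @ $23.30 = $7,006.50
Ending inventory: 244 @ $21.60 + 190 @ $23.30 = $9,697.40
Check: goods available $16,703.90 = COGS $7,006.50 + ending $9,697.40

COGS = $7,006.50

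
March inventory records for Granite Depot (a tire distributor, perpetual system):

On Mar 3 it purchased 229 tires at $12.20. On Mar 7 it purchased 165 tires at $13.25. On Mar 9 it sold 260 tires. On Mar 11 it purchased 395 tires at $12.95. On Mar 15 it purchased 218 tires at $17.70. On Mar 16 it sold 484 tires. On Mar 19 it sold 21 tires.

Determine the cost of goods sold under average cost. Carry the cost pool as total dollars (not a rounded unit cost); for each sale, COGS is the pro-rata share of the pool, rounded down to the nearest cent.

After Mar 3: 229 on hand, pool $2,793.80 (≈ $12.2000 each)
After Mar 7: 394 on hand, pool $4,980.05 (≈ $12.6397 each)
Mar 9, sell 260: 260/394 × $4,980.05 → $3,286.32
After Mar 11: 529 on hand, pool $6,808.98 (≈ $12.8714 each)
After Mar 15: 747 on hand, pool $10,667.58 (≈ $14.2806 each)
Mar 16, sell 484: 484/747 × $10,667.58 → $6,911.79
Mar 19, sell 21: 21/263 × $3,755.79 → $299.89
Total COGS = $3,286.32 + $6,911.79 + $299.89 = $10,498.00
Ending inventory (cost pool remaining) = $3,455.90

COGS = $10,498.00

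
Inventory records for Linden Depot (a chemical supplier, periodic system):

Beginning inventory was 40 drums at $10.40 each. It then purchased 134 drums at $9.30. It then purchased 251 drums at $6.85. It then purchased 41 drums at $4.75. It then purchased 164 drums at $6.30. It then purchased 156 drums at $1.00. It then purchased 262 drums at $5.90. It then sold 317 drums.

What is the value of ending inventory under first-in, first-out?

Ending inventory = $3,669.55

Sale 1 (317) [FIFO — oldest first]: 40 @ $10.40 + 134 @ $9.30 + 143 @ $6.85 = $2,641.75
Ending inventory: 108 @ $6.85 + 41 @ $4.75 + 164 @ $6.30 + 156 @ $1.00 + 262 @ $5.90 = $3,669.55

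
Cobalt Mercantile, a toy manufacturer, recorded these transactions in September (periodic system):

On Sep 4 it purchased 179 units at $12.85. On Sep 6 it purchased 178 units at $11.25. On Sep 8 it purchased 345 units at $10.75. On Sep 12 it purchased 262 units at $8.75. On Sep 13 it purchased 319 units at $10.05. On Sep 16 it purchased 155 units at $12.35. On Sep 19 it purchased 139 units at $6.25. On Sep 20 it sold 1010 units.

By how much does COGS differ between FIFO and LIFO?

$1,033.50

FIFO COGS: 179 @ $12.85 + 178 @ $11.25 + 345 @ $10.75 + 262 @ $8.75 + 46 @ $10.05 = $10,766.20
LIFO COGS: 139 @ $6.25 + 155 @ $12.35 + 319 @ $10.05 + 262 @ $8.75 + 135 @ $10.75 = $9,732.70
Difference = |$10,766.20 − $9,732.70| = $1,033.50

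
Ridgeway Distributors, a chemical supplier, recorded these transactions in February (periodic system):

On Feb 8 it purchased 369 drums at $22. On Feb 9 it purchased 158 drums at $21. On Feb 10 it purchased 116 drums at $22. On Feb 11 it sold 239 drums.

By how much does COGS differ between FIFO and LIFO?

FIFO COGS: 239 @ $22 = $5,258
LIFO COGS: 116 @ $22 + 123 @ $21 = $5,135
Difference = |$5,258 − $5,135| = $123

$123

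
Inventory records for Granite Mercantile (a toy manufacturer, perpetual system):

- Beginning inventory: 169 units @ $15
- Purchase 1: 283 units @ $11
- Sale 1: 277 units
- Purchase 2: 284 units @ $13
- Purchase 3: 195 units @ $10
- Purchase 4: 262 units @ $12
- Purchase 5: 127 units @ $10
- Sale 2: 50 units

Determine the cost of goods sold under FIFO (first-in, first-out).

COGS = $4,273

Sale 1 (277) [FIFO — oldest first]: 169 @ $15 + 108 @ $11 = $3,723
Sale 2 (50) [FIFO — oldest first]: 50 @ $11 = $550
Total COGS = $3,723 + $550 = $4,273
Ending inventory: 125 @ $11 + 284 @ $13 + 195 @ $10 + 262 @ $12 + 127 @ $10 = $11,431
Check: goods available $15,704 = COGS $4,273 + ending $11,431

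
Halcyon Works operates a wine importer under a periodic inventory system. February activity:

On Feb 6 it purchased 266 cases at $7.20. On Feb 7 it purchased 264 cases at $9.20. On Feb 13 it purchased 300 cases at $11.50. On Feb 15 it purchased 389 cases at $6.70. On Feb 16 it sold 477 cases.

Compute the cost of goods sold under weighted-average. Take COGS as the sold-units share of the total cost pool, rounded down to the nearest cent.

Feb 16, sell 477: 477/1219 × $10,400.30 → $4,069.68
Ending inventory (cost pool remaining) = $6,330.62

COGS = $4,069.68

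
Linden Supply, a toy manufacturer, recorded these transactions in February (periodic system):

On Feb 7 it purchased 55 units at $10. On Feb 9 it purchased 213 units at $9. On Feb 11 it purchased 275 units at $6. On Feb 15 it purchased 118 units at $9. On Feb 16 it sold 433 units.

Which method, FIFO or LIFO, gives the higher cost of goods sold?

FIFO

FIFO COGS: 55 @ $10 + 213 @ $9 + 165 @ $6 = $3,457
LIFO COGS: 118 @ $9 + 275 @ $6 + 40 @ $9 = $3,072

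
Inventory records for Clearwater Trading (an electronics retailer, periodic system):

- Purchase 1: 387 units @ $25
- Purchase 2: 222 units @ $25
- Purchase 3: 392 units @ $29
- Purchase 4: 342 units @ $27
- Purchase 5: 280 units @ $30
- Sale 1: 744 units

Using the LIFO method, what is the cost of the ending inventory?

Sale 1 (744) [LIFO — newest first]: 280 @ $30 + 342 @ $27 + 122 @ $29 = $21,172
Ending inventory: 387 @ $25 + 222 @ $25 + 270 @ $29 = $23,055

Ending inventory = $23,055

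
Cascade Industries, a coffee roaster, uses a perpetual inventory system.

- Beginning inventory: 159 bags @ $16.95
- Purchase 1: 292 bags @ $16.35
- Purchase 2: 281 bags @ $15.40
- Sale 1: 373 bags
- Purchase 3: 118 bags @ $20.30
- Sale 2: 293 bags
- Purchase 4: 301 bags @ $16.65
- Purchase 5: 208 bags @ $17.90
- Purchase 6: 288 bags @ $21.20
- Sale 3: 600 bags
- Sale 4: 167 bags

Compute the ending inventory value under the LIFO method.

Ending inventory = $3,603.30

Sale 1 (373) [LIFO — newest first]: 281 @ $15.40 + 92 @ $16.35 = $5,831.60
Sale 2 (293) [LIFO — newest first]: 118 @ $20.30 + 175 @ $16.35 = $5,256.65
Sale 3 (600) [LIFO — newest first]: 288 @ $21.20 + 208 @ $17.90 + 104 @ $16.65 = $11,560.40
Sale 4 (167) [LIFO — newest first]: 167 @ $16.65 = $2,780.55
Total COGS = $5,831.60 + $5,256.65 + $11,560.40 + $2,780.55 = $25,429.20
Ending inventory: 159 @ $16.95 + 25 @ $16.35 + 30 @ $16.65 = $3,603.30
Check: goods available $29,032.50 = COGS $25,429.20 + ending $3,603.30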